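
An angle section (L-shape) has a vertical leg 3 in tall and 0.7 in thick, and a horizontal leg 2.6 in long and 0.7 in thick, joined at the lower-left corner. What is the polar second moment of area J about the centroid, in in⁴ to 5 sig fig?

Split into non-overlapping primitives; take the origin at the lower-left of the bounding box.
Vertical leg: 0.7 × 3, A = 2.1 in², y = 1.5 in, Ī = 1.575 in⁴.
Horizontal leg (remainder): 1.9 × 0.7, A = 1.33 in², y = 0.35 in, Ī = 0.05430833 in⁴.
Centroid: ȳ = ΣA·y / ΣA = 1.054082 in.
Transfer each piece to the centroidal x-axis using Ī + A·d² with d = y − 1.054082:
  vertical leg: d = 0.4459184 in → contributes +1.992571 in⁴
  horizontal leg (remainder): d = -0.7040816 in → contributes +0.7136305 in⁴
Total I = 2.706201 in⁴.
For the y-axis: x̄ = 0.8540816 in.
Repeating about the centroidal y-axis gives I_y = 1.862001 in⁴.
Polar second moment: J = I_x + I_y = 4.568202 in⁴.

J ≈ 4.5682 in⁴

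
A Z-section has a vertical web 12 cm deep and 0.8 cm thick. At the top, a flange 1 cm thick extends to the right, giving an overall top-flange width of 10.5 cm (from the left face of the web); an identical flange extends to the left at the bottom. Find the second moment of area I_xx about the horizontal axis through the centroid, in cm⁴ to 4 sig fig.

I_xx ≈ 703.7 cm⁴

Decompose the section into non-overlapping parts with the origin at the bottom-left of its bounding rectangle.
Web: 0.8 × 12, A = 9.6 cm², y = 6 cm, Ī = 115.2 cm⁴.
Top flange (beyond web): 9.7 × 1, A = 9.7 cm², y = 11.5 cm, Ī = 0.808333 cm⁴.
Bottom flange (beyond web): 9.7 × 1, A = 9.7 cm², y = 0.5 cm, Ī = 0.808333 cm⁴.
Centroid: ȳ = ΣA·y / ΣA = 6 cm.
Transfer each piece to the horizontal axis through the centroid using Ī + A·d² with d = y − 6:
  web: d = 0 cm → contributes +115.2 cm⁴
  top flange (beyond web): d = 5.5 cm → contributes +294.233 cm⁴
  bottom flange (beyond web): d = -5.5 cm → contributes +294.233 cm⁴
Total I = 703.667 cm⁴.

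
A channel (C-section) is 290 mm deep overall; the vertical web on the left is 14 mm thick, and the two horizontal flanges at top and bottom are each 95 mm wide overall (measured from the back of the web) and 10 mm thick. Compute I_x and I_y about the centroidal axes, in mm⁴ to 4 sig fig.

I_x ≈ 6.022 × 10⁷ mm⁴, I_y ≈ 3.565 × 10⁶ mm⁴

Treat the section as a set of non-overlapping primitives; coordinates are from the bounding-box lower-left.
Web: 14 × 290, A = 4 060 mm², y = 145 mm, Ī = 28 453 833 mm⁴.
Top flange (beyond web): 81 × 10, A = 810 mm², y = 285 mm, Ī = 6 750 mm⁴.
Bottom flange (beyond web): 81 × 10, A = 810 mm², y = 5 mm, Ī = 6 750 mm⁴.
By symmetry the centroid is at mid-height, ȳ = 145 mm.
Transfer each piece to the centroidal x-axis using Ī + A·d² with d = y − 145:
  web: d = 0 mm → contributes +28 453 833 mm⁴
  top flange (beyond web): d = 140 mm → contributes +15 882 750 mm⁴
  bottom flange (beyond web): d = -140 mm → contributes +15 882 750 mm⁴
Total I = 60 219 333 mm⁴.
For the y-axis: x̄ = 20.5475 mm.
Repeating about the centroidal y-axis gives I_y = 3 564 690 mm⁴.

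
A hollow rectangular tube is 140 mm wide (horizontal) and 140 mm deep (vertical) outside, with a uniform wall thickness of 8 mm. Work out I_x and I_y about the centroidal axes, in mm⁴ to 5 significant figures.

Break the section into simple shapes (no overlaps), measuring from the bottom-left corner of the bounding box.
Outer rectangle: 140 × 140, A = 19 600 mm², y = 70 mm, Ī = 32 013 333 mm⁴.
Inner void (subtracted): 124 × 124, A = 15 376 mm², y = 70 mm, Ī = 19 701 781 mm⁴.
By symmetry the centroid is at mid-height, ȳ = 70 mm.
All pieces are centred on the centroidal x-axis, so I = ΣĪ (holes subtracted) = 12 311 552 mm⁴.
Repeating about the centroidal y-axis gives I_y = 12 311 552 mm⁴.

I_x ≈ 1.2312 × 10⁷ mm⁴, I_y ≈ 1.2312 × 10⁷ mm⁴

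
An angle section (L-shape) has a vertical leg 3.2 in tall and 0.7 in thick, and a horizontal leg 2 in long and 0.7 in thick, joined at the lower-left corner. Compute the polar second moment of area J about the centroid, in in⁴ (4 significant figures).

Break the section into simple shapes (no overlaps), measuring from the bottom-left corner of the bounding box.
Vertical leg: 0.7 × 3.2, A = 2.24 in², y = 1.6 in, Ī = 1.91147 in⁴.
Horizontal leg (remainder): 1.3 × 0.7, A = 0.91 in², y = 0.35 in, Ī = 0.0371583 in⁴.
Centroid: ȳ = ΣA·y / ΣA = 1.23889 in.
Transfer each piece to the centroidal x-axis using Ī + A·d² with d = y − 1.23889:
  vertical leg: d = 0.361111 in → contributes +2.20357 in⁴
  horizontal leg (remainder): d = -0.888889 in → contributes +0.756171 in⁴
Total I = 2.95974 in⁴.
For the y-axis: x̄ = 0.638889 in.
Repeating about the centroidal y-axis gives I_y = 0.866736 in⁴.
Polar second moment: J = I_x + I_y = 3.82647 in⁴.

J ≈ 3.826 in⁴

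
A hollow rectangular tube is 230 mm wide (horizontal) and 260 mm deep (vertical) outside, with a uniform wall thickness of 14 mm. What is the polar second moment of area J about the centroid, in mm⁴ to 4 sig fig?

Decompose the section into non-overlapping parts with the origin at the bottom-left of its bounding rectangle.
Outer rectangle: 230 × 260, A = 59 800 mm², y = 130 mm, Ī = 336 873 333 mm⁴.
Inner void (subtracted): 202 × 232, A = 46 864 mm², y = 130 mm, Ī = 210 200 661 mm⁴.
By symmetry the centroid is at mid-height, ȳ = 130 mm.
All pieces are centred on the centroidal x-axis, so I = ΣĪ (holes subtracted) = 126 672 672 mm⁴.
Repeating about the centroidal y-axis gives I_y = 104 265 112 mm⁴.
Polar second moment: J = I_x + I_y = 230 937 784 mm⁴.

J ≈ 2.309 × 10⁸ mm⁴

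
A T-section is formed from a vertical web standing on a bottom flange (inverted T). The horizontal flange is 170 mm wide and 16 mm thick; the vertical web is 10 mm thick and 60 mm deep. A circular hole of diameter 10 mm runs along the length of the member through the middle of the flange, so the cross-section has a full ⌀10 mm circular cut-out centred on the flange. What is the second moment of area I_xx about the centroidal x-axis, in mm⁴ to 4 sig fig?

I_xx ≈ 9.436 × 10⁵ mm⁴

Treat the section as a set of non-overlapping primitives; coordinates are from the bounding-box lower-left.
Flange: 170 × 16, A = 2 720 mm², y = 8 mm, Ī = 58026.7 mm⁴.
Web: 10 × 60, A = 600 mm², y = 46 mm, Ī = 180 000 mm⁴.
Hole (subtracted): ⌀10, A = 78.5398 mm², y = 8 mm, Ī = 490.874 mm⁴.
Centroid: ȳ = ΣA·y / ΣA = 15.0339 mm.
Transfer each piece to the centroidal x-axis using Ī + A·d² with d = y − 15.0339:
  flange: d = -7.03387 mm → contributes +192 599 mm⁴
  web: d = 30.9661 mm → contributes +755 341 mm⁴
  hole: d = -7.03387 mm → contributes −4376.65 mm⁴
Total I = 943 564 mm⁴.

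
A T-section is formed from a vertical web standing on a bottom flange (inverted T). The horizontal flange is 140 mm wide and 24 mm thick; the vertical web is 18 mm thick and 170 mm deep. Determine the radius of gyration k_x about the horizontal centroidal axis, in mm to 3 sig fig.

Decompose the section into non-overlapping parts with the origin at the bottom-left of its bounding rectangle.
Flange: 140 × 24, A = 3 360 mm², y = 12 mm, Ī = 161 280 mm⁴.
Web: 18 × 170, A = 3 060 mm², y = 109 mm, Ī = 7 369 500 mm⁴.
Centroid: ȳ = ΣA·y / ΣA = 58.234 mm.
Transfer each piece to the horizontal centroidal axis using Ī + A·d² with d = y − 58.234:
  flange: d = -46.234 mm → contributes +7 343 448 mm⁴
  web: d = 50.766 mm → contributes +15 255 802 mm⁴
Total I = 22 599 250 mm⁴.
Radius of gyration: k = √(I/A) = √(22 599 250 / 6 420) = 59.331 mm.

k_x ≈ 59.3 mm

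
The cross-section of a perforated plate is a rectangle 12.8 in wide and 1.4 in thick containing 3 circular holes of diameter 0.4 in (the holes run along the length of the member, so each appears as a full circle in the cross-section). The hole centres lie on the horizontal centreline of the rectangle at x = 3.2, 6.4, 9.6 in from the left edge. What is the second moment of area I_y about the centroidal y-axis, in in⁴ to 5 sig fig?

Decompose the section into non-overlapping parts with the origin at the bottom-left of its bounding rectangle.
Plate: 12.8 × 1.4, A = 17.92 in², x = 6.4 in, Ī = 244.6677 in⁴.
Hole 1 (subtracted): ⌀0.4, A = 0.1256637 in², x = 3.2 in, Ī = 0.001256637 in⁴.
Hole 2 (subtracted): ⌀0.4, A = 0.1256637 in², x = 6.4 in, Ī = 0.001256637 in⁴.
Hole 3 (subtracted): ⌀0.4, A = 0.1256637 in², x = 9.6 in, Ī = 0.001256637 in⁴.
By symmetry the centroid is at mid-width, x̄ = 6.4 in.
Transfer each piece to the centroidal y-axis using Ī + A·d² with d = x − 6.4:
  plate: d = 0 in → contributes +244.6677 in⁴
  hole 1: d = -3.2 in → contributes −1.288053 in⁴
  hole 2: d = 0 in → contributes −0.001256637 in⁴
  hole 3: d = 3.2 in → contributes −1.288053 in⁴
Total I = 242.0904 in⁴.

I_y ≈ 242.09 in⁴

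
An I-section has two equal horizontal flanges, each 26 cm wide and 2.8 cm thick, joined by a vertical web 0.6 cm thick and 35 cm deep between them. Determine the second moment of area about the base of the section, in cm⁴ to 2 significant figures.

Decompose the section into non-overlapping parts with the origin at the bottom-left of its bounding rectangle.
Bottom flange: 26 × 2.8, A = 72.8 cm², y = 1.4 cm, Ī = 47.56 cm⁴.
Web: 0.6 × 35, A = 21 cm², y = 20.3 cm, Ī = 2 144 cm⁴.
Top flange: 26 × 2.8, A = 72.8 cm², y = 39.2 cm, Ī = 47.56 cm⁴.
Transfer each piece to a horizontal axis along the bottom face using Ī + A·d² with d = y − 0:
  bottom flange: d = 1.4 cm → contributes +190.3 cm⁴
  web: d = 20.3 cm → contributes +10 798 cm⁴
  top flange: d = 39.2 cm → contributes +111 915 cm⁴
Total I = 122 903 cm⁴.

I_base ≈ 1.2 × 10⁵ cm⁴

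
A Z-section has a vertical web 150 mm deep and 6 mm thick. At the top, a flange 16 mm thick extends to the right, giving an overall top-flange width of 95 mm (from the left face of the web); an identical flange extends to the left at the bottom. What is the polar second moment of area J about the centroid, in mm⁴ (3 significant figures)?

Split into non-overlapping primitives; take the origin at the lower-left of the bounding box.
Web: 6 × 150, A = 900 mm², y = 75 mm, Ī = 1 687 500 mm⁴.
Top flange (beyond web): 89 × 16, A = 1 424 mm², y = 142 mm, Ī = 30 379 mm⁴.
Bottom flange (beyond web): 89 × 16, A = 1 424 mm², y = 8 mm, Ī = 30 379 mm⁴.
Centroid: ȳ = ΣA·y / ΣA = 75 mm.
Transfer each piece to the centroidal x-axis using Ī + A·d² with d = y − 75:
  web: d = 0 mm → contributes +1 687 500 mm⁴
  top flange (beyond web): d = 67 mm → contributes +6 422 715 mm⁴
  bottom flange (beyond web): d = -67 mm → contributes +6 422 715 mm⁴
Total I = 14 532 929 mm⁴.
For the y-axis: x̄ = 92 mm.
Repeating about the centroidal y-axis gives I_y = 8 308 417 mm⁴.
Polar second moment: J = I_x + I_y = 22 841 347 mm⁴.

J ≈ 2.28 × 10⁷ mm⁴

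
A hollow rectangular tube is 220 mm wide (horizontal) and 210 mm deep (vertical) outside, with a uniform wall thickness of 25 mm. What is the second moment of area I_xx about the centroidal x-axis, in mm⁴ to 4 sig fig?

Split into non-overlapping primitives; take the origin at the lower-left of the bounding box.
Outer rectangle: 220 × 210, A = 46 200 mm², y = 105 mm, Ī = 169 785 000 mm⁴.
Inner void (subtracted): 170 × 160, A = 27 200 mm², y = 105 mm, Ī = 58 026 667 mm⁴.
By symmetry the centroid is at mid-height, ȳ = 105 mm.
All pieces are centred on the centroidal x-axis, so I = ΣĪ (holes subtracted) = 111 758 333 mm⁴.

I_xx ≈ 1.118 × 10⁸ mm⁴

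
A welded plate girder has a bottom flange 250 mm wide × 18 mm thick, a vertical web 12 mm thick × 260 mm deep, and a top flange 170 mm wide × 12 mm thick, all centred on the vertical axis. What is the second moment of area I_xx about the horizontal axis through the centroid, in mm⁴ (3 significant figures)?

I_xx ≈ 1.30 × 10⁸ mm⁴

Decompose the section into non-overlapping parts with the origin at the bottom-left of its bounding rectangle.
Bottom plate: 250 × 18, A = 4 500 mm², y = 9 mm, Ī = 121 500 mm⁴.
Web plate: 12 × 260, A = 3 120 mm², y = 148 mm, Ī = 17 576 000 mm⁴.
Top plate: 170 × 12, A = 2 040 mm², y = 284 mm, Ī = 24 480 mm⁴.
Centroid: ȳ = ΣA·y / ΣA = 111.97 mm.
Transfer each piece to the horizontal axis through the centroid using Ī + A·d² with d = y − 111.97:
  bottom plate: d = -102.97 mm → contributes +47 833 216 mm⁴
  web plate: d = 36.031 mm → contributes +21 626 499 mm⁴
  top plate: d = 172.03 mm → contributes +60 397 636 mm⁴
Total I = 129 857 351 mm⁴.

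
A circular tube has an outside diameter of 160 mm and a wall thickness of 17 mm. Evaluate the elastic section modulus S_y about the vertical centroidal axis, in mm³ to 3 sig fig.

Treat the section as a set of non-overlapping primitives; coordinates are from the bounding-box lower-left.
Outer circle: ⌀160, A = 20 106 mm², x = 80 mm, Ī = 32 169 909 mm⁴.
Bore (subtracted): ⌀126, A = 12 469 mm², x = 80 mm, Ī = 12 372 347 mm⁴.
By symmetry the centroid is at mid-width, x̄ = 80 mm.
All pieces are centred on the vertical centroidal axis, so I = ΣĪ (holes subtracted) = 19 797 562 mm⁴.
Extreme fibre distance c = 80 mm; S = I/c = 247 470 mm³.

S_y ≈ 2.47 × 10⁵ mm³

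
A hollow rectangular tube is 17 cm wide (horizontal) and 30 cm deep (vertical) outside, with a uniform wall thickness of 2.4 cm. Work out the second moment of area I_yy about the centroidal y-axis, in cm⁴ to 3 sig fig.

I_yy ≈ 8470 cm⁴

Break the section into simple shapes (no overlaps), measuring from the bottom-left corner of the bounding box.
Outer rectangle: 17 × 30, A = 510 cm², x = 8.5 cm, Ī = 12 283 cm⁴.
Inner void (subtracted): 12.2 × 25.2, A = 307.44 cm², x = 8.5 cm, Ī = 3813.3 cm⁴.
By symmetry the centroid is at mid-width, x̄ = 8.5 cm.
All pieces are centred on the centroidal y-axis, so I = ΣĪ (holes subtracted) = 8469.2 cm⁴.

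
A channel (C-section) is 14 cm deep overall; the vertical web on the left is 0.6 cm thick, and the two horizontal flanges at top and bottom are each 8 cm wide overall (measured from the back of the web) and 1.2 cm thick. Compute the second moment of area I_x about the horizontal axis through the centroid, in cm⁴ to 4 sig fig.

Break the section into simple shapes (no overlaps), measuring from the bottom-left corner of the bounding box.
Web: 0.6 × 14, A = 8.4 cm², y = 7 cm, Ī = 137.2 cm⁴.
Top flange (beyond web): 7.4 × 1.2, A = 8.88 cm², y = 13.4 cm, Ī = 1.0656 cm⁴.
Bottom flange (beyond web): 7.4 × 1.2, A = 8.88 cm², y = 0.6 cm, Ī = 1.0656 cm⁴.
By symmetry the centroid is at mid-height, ȳ = 7 cm.
Transfer each piece to the horizontal axis through the centroid using Ī + A·d² with d = y − 7:
  web: d = 0 cm → contributes +137.2 cm⁴
  top flange (beyond web): d = 6.4 cm → contributes +364.79 cm⁴
  bottom flange (beyond web): d = -6.4 cm → contributes +364.79 cm⁴
Total I = 866.781 cm⁴.

I_x ≈ 866.8 cm⁴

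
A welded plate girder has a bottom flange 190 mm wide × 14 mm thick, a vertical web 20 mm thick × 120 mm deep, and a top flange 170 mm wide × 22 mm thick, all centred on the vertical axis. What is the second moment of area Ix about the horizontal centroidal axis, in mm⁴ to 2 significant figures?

Ix ≈ 3.3 × 10⁷ mm⁴

Treat the section as a set of non-overlapping primitives; coordinates are from the bounding-box lower-left.
Bottom plate: 190 × 14, A = 2 660 mm², y = 7 mm, Ī = 43 447 mm⁴.
Web plate: 20 × 120, A = 2 400 mm², y = 74 mm, Ī = 2 880 000 mm⁴.
Top plate: 170 × 22, A = 3 740 mm², y = 145 mm, Ī = 150 847 mm⁴.
Centroid: ȳ = ΣA·y / ΣA = 83.92 mm.
Transfer each piece to the horizontal centroidal axis using Ī + A·d² with d = y − 83.92:
  bottom plate: d = -76.92 mm → contributes +15 782 949 mm⁴
  web plate: d = -9.923 mm → contributes +3 116 305 mm⁴
  top plate: d = 61.08 mm → contributes +14 102 667 mm⁴
Total I = 33 001 921 mm⁴.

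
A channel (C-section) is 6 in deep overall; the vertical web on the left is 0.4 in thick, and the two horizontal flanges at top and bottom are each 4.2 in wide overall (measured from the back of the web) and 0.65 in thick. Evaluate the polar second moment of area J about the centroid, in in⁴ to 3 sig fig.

J ≈ 55.8 in⁴

Split into non-overlapping primitives; take the origin at the lower-left of the bounding box.
Web: 0.4 × 6, A = 2.4 in², y = 3 in, Ī = 7.2 in⁴.
Top flange (beyond web): 3.8 × 0.65, A = 2.47 in², y = 5.675 in, Ī = 0.086965 in⁴.
Bottom flange (beyond web): 3.8 × 0.65, A = 2.47 in², y = 0.325 in, Ī = 0.086965 in⁴.
By symmetry the centroid is at mid-height, ȳ = 3 in.
Transfer each piece to the centroidal x-axis using Ī + A·d² with d = y − 3:
  web: d = 0 in → contributes +7.2 in⁴
  top flange (beyond web): d = 2.675 in → contributes +17.761 in⁴
  bottom flange (beyond web): d = -2.675 in → contributes +17.761 in⁴
Total I = 42.723 in⁴.
For the y-axis: x̄ = 1.6134 in.
Repeating about the centroidal y-axis gives I_y = 13.1 in⁴.
Polar second moment: J = I_x + I_y = 55.822 in⁴.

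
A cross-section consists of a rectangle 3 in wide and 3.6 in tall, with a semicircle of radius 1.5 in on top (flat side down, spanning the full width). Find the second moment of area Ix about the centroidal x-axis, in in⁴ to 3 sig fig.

Treat the section as a set of non-overlapping primitives; coordinates are from the bounding-box lower-left.
Rectangular body: 3 × 3.6, A = 10.8 in², y = 1.8 in, Ī = 11.664 in⁴.
Semicircular cap: semicircle r = 1.5, A = 3.5343 in², y = 4.2366 in, Ī = 0.55564 in⁴.
Centroid: ȳ = ΣA·y / ΣA = 2.4008 in.
Transfer each piece to the centroidal x-axis using Ī + A·d² with d = y − 2.4008:
  rectangular body: d = -0.60078 in → contributes +15.562 in⁴
  semicircular cap: d = 1.8358 in → contributes +12.467 in⁴
Total I = 28.029 in⁴.

Ix ≈ 28.0 in⁴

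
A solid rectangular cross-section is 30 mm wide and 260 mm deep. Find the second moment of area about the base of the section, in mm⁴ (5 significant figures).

I_base ≈ 1.7576 × 10⁸ mm⁴

The section: 30 × 260, A = 7 800 mm², y = 130 mm, Ī = 43 940 000 mm⁴.
Transfer it to the bottom edge using Ī + A·d² with d = y − 0:
  the section: d = 130 mm → contributes +175 760 000 mm⁴
Total I = 175 760 000 mm⁴.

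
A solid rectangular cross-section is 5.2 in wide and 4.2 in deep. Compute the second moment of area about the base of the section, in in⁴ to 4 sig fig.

The section: 5.2 × 4.2, A = 21.84 in², y = 2.1 in, Ī = 32.1048 in⁴.
Transfer it to the base of the section using Ī + A·d² with d = y − 0:
  the section: d = 2.1 in → contributes +128.419 in⁴
Total I = 128.419 in⁴.

I_base ≈ 128.4 in⁴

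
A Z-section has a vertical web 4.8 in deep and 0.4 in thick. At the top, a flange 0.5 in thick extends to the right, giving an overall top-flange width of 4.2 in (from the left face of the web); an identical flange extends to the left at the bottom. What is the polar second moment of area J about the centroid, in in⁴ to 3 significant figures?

Break the section into simple shapes (no overlaps), measuring from the bottom-left corner of the bounding box.
Web: 0.4 × 4.8, A = 1.92 in², y = 2.4 in, Ī = 3.6864 in⁴.
Top flange (beyond web): 3.8 × 0.5, A = 1.9 in², y = 4.55 in, Ī = 0.039583 in⁴.
Bottom flange (beyond web): 3.8 × 0.5, A = 1.9 in², y = 0.25 in, Ī = 0.039583 in⁴.
Centroid: ȳ = ΣA·y / ΣA = 2.4 in.
Transfer each piece to the centroidal x-axis using Ī + A·d² with d = y − 2.4:
  web: d = 0 in → contributes +3.6864 in⁴
  top flange (beyond web): d = 2.15 in → contributes +8.8223 in⁴
  bottom flange (beyond web): d = -2.15 in → contributes +8.8223 in⁴
Total I = 21.331 in⁴.
For the y-axis: x̄ = 4 in.
Repeating about the centroidal y-axis gives I_y = 21.356 in⁴.
Polar second moment: J = I_x + I_y = 42.687 in⁴.

J ≈ 42.7 in⁴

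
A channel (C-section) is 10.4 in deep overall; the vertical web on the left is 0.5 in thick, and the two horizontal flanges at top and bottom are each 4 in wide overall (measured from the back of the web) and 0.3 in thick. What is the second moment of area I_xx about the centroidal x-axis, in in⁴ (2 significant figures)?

Break the section into simple shapes (no overlaps), measuring from the bottom-left corner of the bounding box.
Web: 0.5 × 10.4, A = 5.2 in², y = 5.2 in, Ī = 46.87 in⁴.
Top flange (beyond web): 3.5 × 0.3, A = 1.05 in², y = 10.25 in, Ī = 0.007875 in⁴.
Bottom flange (beyond web): 3.5 × 0.3, A = 1.05 in², y = 0.15 in, Ī = 0.007875 in⁴.
By symmetry the centroid is at mid-height, ȳ = 5.2 in.
Transfer each piece to the centroidal x-axis using Ī + A·d² with d = y − 5.2:
  web: d = 0 in → contributes +46.87 in⁴
  top flange (beyond web): d = 5.05 in → contributes +26.79 in⁴
  bottom flange (beyond web): d = -5.05 in → contributes +26.79 in⁴
Total I = 100.4 in⁴.

I_xx ≈ 100 in⁴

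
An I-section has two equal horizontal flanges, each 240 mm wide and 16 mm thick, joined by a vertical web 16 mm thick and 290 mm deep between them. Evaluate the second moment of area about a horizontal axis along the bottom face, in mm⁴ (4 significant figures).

I_base ≈ 5.318 × 10⁸ mm⁴

Treat the section as a set of non-overlapping primitives; coordinates are from the bounding-box lower-left.
Bottom flange: 240 × 16, A = 3 840 mm², y = 8 mm, Ī = 81 920 mm⁴.
Web: 16 × 290, A = 4 640 mm², y = 161 mm, Ī = 32 518 667 mm⁴.
Top flange: 240 × 16, A = 3 840 mm², y = 314 mm, Ī = 81 920 mm⁴.
Transfer each piece to the bottom edge using Ī + A·d² with d = y − 0:
  bottom flange: d = 8 mm → contributes +327 680 mm⁴
  web: d = 161 mm → contributes +152 792 107 mm⁴
  top flange: d = 314 mm → contributes +378 690 560 mm⁴
Total I = 531 810 347 mm⁴.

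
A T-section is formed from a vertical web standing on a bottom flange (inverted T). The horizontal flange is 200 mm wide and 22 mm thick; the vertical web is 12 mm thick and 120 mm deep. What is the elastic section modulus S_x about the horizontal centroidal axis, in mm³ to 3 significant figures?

S_x ≈ 6.50 × 10⁴ mm³

Decompose the section into non-overlapping parts with the origin at the bottom-left of its bounding rectangle.
Flange: 200 × 22, A = 4 400 mm², y = 11 mm, Ī = 177 467 mm⁴.
Web: 12 × 120, A = 1 440 mm², y = 82 mm, Ī = 1 728 000 mm⁴.
Centroid: ȳ = ΣA·y / ΣA = 28.507 mm.
Transfer each piece to the horizontal centroidal axis using Ī + A·d² with d = y − 28.507:
  flange: d = -17.507 mm → contributes +1 526 022 mm⁴
  web: d = 53.493 mm → contributes +5 848 585 mm⁴
Total I = 7 374 606 mm⁴.
Extreme fibre distance c = 113.49 mm; S = I/c = 64 978 mm³.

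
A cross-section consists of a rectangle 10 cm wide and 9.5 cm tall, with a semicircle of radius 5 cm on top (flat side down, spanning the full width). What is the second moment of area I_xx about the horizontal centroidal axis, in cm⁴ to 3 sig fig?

Decompose the section into non-overlapping parts with the origin at the bottom-left of its bounding rectangle.
Rectangular body: 10 × 9.5, A = 95 cm², y = 4.75 cm, Ī = 714.48 cm⁴.
Semicircular cap: semicircle r = 5, A = 39.27 cm², y = 11.622 cm, Ī = 68.598 cm⁴.
Centroid: ȳ = ΣA·y / ΣA = 6.7599 cm.
Transfer each piece to the horizontal centroidal axis using Ī + A·d² with d = y − 6.7599:
  rectangular body: d = -2.0099 cm → contributes +1098.2 cm⁴
  semicircular cap: d = 4.8622 cm → contributes +996.98 cm⁴
Total I = 2095.2 cm⁴.

I_xx ≈ 2100 cm⁴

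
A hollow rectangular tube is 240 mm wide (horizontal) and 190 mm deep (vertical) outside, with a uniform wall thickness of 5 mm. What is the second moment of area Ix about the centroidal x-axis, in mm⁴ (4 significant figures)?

Ix ≈ 2.540 × 10⁷ mm⁴

Decompose the section into non-overlapping parts with the origin at the bottom-left of its bounding rectangle.
Outer rectangle: 240 × 190, A = 45 600 mm², y = 95 mm, Ī = 137 180 000 mm⁴.
Inner void (subtracted): 230 × 180, A = 41 400 mm², y = 95 mm, Ī = 111 780 000 mm⁴.
By symmetry the centroid is at mid-height, ȳ = 95 mm.
All pieces are centred on the centroidal x-axis, so I = ΣĪ (holes subtracted) = 25 400 000 mm⁴.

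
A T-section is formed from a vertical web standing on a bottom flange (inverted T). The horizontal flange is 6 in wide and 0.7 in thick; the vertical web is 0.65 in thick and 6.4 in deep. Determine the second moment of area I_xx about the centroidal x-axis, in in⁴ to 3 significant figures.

I_xx ≈ 40.7 in⁴

Split into non-overlapping primitives; take the origin at the lower-left of the bounding box.
Flange: 6 × 0.7, A = 4.2 in², y = 0.35 in, Ī = 0.1715 in⁴.
Web: 0.65 × 6.4, A = 4.16 in², y = 3.9 in, Ī = 14.199 in⁴.
Centroid: ȳ = ΣA·y / ΣA = 2.1165 in.
Transfer each piece to the centroidal x-axis using Ī + A·d² with d = y − 2.1165:
  flange: d = -1.7665 in → contributes +13.278 in⁴
  web: d = 1.7835 in → contributes +27.432 in⁴
Total I = 40.71 in⁴.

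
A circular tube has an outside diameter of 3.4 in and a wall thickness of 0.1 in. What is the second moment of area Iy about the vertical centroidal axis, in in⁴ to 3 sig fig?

Treat the section as a set of non-overlapping primitives; coordinates are from the bounding-box lower-left.
Outer circle: ⌀3.4, A = 9.0792 in², x = 1.7 in, Ī = 6.5597 in⁴.
Bore (subtracted): ⌀3.2, A = 8.0425 in², x = 1.7 in, Ī = 5.1472 in⁴.
By symmetry the centroid is at mid-width, x̄ = 1.7 in.
All pieces are centred on the vertical centroidal axis, so I = ΣĪ (holes subtracted) = 1.4125 in⁴.

Iy ≈ 1.41 in⁴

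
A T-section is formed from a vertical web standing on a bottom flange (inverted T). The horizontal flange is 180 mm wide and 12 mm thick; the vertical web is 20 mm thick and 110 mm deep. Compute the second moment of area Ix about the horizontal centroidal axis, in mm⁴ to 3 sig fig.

Split into non-overlapping primitives; take the origin at the lower-left of the bounding box.
Flange: 180 × 12, A = 2 160 mm², y = 6 mm, Ī = 25 920 mm⁴.
Web: 20 × 110, A = 2 200 mm², y = 67 mm, Ī = 2 218 333 mm⁴.
Centroid: ȳ = ΣA·y / ΣA = 36.78 mm.
Transfer each piece to the horizontal centroidal axis using Ī + A·d² with d = y − 36.78:
  flange: d = -30.78 mm → contributes +2 072 298 mm⁴
  web: d = 30.22 mm → contributes +4 227 504 mm⁴
Total I = 6 299 802 mm⁴.

Ix ≈ 6.30 × 10⁶ mm⁴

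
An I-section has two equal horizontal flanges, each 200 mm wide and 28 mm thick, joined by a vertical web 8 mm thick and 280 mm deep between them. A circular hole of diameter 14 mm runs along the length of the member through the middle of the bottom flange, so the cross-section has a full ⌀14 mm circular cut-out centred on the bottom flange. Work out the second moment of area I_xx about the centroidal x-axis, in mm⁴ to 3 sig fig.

I_xx ≈ 2.77 × 10⁸ mm⁴

Treat the section as a set of non-overlapping primitives; coordinates are from the bounding-box lower-left.
Bottom flange: 200 × 28, A = 5 600 mm², y = 14 mm, Ī = 365 867 mm⁴.
Web: 8 × 280, A = 2 240 mm², y = 168 mm, Ī = 14 634 667 mm⁴.
Top flange: 200 × 28, A = 5 600 mm², y = 322 mm, Ī = 365 867 mm⁴.
Hole (subtracted): ⌀14, A = 153.94 mm², y = 14 mm, Ī = 1885.7 mm⁴.
Centroid: ȳ = ΣA·y / ΣA = 169.78 mm.
Transfer each piece to the centroidal x-axis using Ī + A·d² with d = y − 169.78:
  bottom flange: d = -155.78 mm → contributes +136 270 874 mm⁴
  web: d = -1.7843 mm → contributes +14 641 798 mm⁴
  top flange: d = 152.22 mm → contributes +130 115 717 mm⁴
  hole: d = -155.78 mm → contributes −3 737 770 mm⁴
Total I = 277 290 620 mm⁴.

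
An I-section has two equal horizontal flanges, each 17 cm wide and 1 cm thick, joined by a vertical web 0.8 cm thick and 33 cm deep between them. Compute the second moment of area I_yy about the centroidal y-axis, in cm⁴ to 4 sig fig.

I_yy ≈ 820.2 cm⁴

Decompose the section into non-overlapping parts with the origin at the bottom-left of its bounding rectangle.
Bottom flange: 17 × 1, A = 17 cm², x = 8.5 cm, Ī = 409.417 cm⁴.
Web: 0.8 × 33, A = 26.4 cm², x = 8.5 cm, Ī = 1.408 cm⁴.
Top flange: 17 × 1, A = 17 cm², x = 8.5 cm, Ī = 409.417 cm⁴.
By symmetry the centroid is at mid-width, x̄ = 8.5 cm.
All pieces are centred on the centroidal y-axis, so I = ΣĪ = 820.241 cm⁴.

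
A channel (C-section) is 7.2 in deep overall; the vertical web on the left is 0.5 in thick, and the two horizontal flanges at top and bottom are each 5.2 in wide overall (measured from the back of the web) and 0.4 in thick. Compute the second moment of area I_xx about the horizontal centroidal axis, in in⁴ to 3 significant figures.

I_xx ≈ 59.1 in⁴

Split into non-overlapping primitives; take the origin at the lower-left of the bounding box.
Web: 0.5 × 7.2, A = 3.6 in², y = 3.6 in, Ī = 15.552 in⁴.
Top flange (beyond web): 4.7 × 0.4, A = 1.88 in², y = 7 in, Ī = 0.025067 in⁴.
Bottom flange (beyond web): 4.7 × 0.4, A = 1.88 in², y = 0.2 in, Ī = 0.025067 in⁴.
By symmetry the centroid is at mid-height, ȳ = 3.6 in.
Transfer each piece to the horizontal centroidal axis using Ī + A·d² with d = y − 3.6:
  web: d = 0 in → contributes +15.552 in⁴
  top flange (beyond web): d = 3.4 in → contributes +21.758 in⁴
  bottom flange (beyond web): d = -3.4 in → contributes +21.758 in⁴
Total I = 59.068 in⁴.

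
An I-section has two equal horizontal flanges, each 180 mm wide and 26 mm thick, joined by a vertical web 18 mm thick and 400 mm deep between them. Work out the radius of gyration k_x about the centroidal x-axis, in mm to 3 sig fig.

Break the section into simple shapes (no overlaps), measuring from the bottom-left corner of the bounding box.
Bottom flange: 180 × 26, A = 4 680 mm², y = 13 mm, Ī = 263 640 mm⁴.
Web: 18 × 400, A = 7 200 mm², y = 226 mm, Ī = 96 000 000 mm⁴.
Top flange: 180 × 26, A = 4 680 mm², y = 439 mm, Ī = 263 640 mm⁴.
By symmetry the centroid is at mid-height, ȳ = 226 mm.
Transfer each piece to the centroidal x-axis using Ī + A·d² with d = y − 226:
  bottom flange: d = -213 mm → contributes +212 590 560 mm⁴
  web: d = 0 mm → contributes +96 000 000 mm⁴
  top flange: d = 213 mm → contributes +212 590 560 mm⁴
Total I = 521 181 120 mm⁴.
Radius of gyration: k = √(I/A) = √(521 181 120 / 16 560) = 177.4 mm.

k_x ≈ 177 mm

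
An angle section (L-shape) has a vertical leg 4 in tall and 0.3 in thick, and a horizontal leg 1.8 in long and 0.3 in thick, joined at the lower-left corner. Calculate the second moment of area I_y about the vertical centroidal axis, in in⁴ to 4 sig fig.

Split into non-overlapping primitives; take the origin at the lower-left of the bounding box.
Vertical leg: 0.3 × 4, A = 1.2 in², x = 0.15 in, Ī = 0.009 in⁴.
Horizontal leg (remainder): 1.5 × 0.3, A = 0.45 in², x = 1.05 in, Ī = 0.084375 in⁴.
Centroid: x̄ = ΣA·x / ΣA = 0.395455 in.
Transfer each piece to the vertical centroidal axis using Ī + A·d² with d = x − 0.395455:
  vertical leg: d = -0.245455 in → contributes +0.0812975 in⁴
  horizontal leg (remainder): d = 0.654545 in → contributes +0.277168 in⁴
Total I = 0.358466 in⁴.

I_y ≈ 0.3585 in⁴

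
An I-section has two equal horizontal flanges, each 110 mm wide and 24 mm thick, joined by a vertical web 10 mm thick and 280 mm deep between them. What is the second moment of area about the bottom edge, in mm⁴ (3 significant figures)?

I_base ≈ 3.58 × 10⁸ mm⁴

Treat the section as a set of non-overlapping primitives; coordinates are from the bounding-box lower-left.
Bottom flange: 110 × 24, A = 2 640 mm², y = 12 mm, Ī = 126 720 mm⁴.
Web: 10 × 280, A = 2 800 mm², y = 164 mm, Ī = 18 293 333 mm⁴.
Top flange: 110 × 24, A = 2 640 mm², y = 316 mm, Ī = 126 720 mm⁴.
Transfer each piece to the bottom edge using Ī + A·d² with d = y − 0:
  bottom flange: d = 12 mm → contributes +506 880 mm⁴
  web: d = 164 mm → contributes +93 602 133 mm⁴
  top flange: d = 316 mm → contributes +263 746 560 mm⁴
Total I = 357 855 573 mm⁴.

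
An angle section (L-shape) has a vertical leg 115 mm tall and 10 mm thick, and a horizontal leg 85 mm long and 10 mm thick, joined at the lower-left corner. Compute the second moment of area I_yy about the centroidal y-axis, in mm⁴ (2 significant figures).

Split into non-overlapping primitives; take the origin at the lower-left of the bounding box.
Vertical leg: 10 × 115, A = 1 150 mm², x = 5 mm, Ī = 9 583 mm⁴.
Horizontal leg (remainder): 75 × 10, A = 750 mm², x = 47.5 mm, Ī = 351 563 mm⁴.
Centroid: x̄ = ΣA·x / ΣA = 21.78 mm.
Transfer each piece to the centroidal y-axis using Ī + A·d² with d = x − 21.78:
  vertical leg: d = -16.78 mm → contributes +333 245 mm⁴
  horizontal leg (remainder): d = 25.72 mm → contributes +847 843 mm⁴
Total I = 1 181 088 mm⁴.

I_yy ≈ 1.2 × 10⁶ mm⁴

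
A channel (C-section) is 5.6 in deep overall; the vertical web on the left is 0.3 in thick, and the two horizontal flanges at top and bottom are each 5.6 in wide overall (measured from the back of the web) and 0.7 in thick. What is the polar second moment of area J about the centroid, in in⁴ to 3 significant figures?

J ≈ 77.4 in⁴

Decompose the section into non-overlapping parts with the origin at the bottom-left of its bounding rectangle.
Web: 0.3 × 5.6, A = 1.68 in², y = 2.8 in, Ī = 4.3904 in⁴.
Top flange (beyond web): 5.3 × 0.7, A = 3.71 in², y = 5.25 in, Ī = 0.15149 in⁴.
Bottom flange (beyond web): 5.3 × 0.7, A = 3.71 in², y = 0.35 in, Ī = 0.15149 in⁴.
By symmetry the centroid is at mid-height, ȳ = 2.8 in.
Transfer each piece to the centroidal x-axis using Ī + A·d² with d = y − 2.8:
  web: d = 0 in → contributes +4.3904 in⁴
  top flange (beyond web): d = 2.45 in → contributes +22.421 in⁴
  bottom flange (beyond web): d = -2.45 in → contributes +22.421 in⁴
Total I = 49.232 in⁴.
For the y-axis: x̄ = 2.4331 in.
Repeating about the centroidal y-axis gives I_y = 28.121 in⁴.
Polar second moment: J = I_x + I_y = 77.353 in⁴.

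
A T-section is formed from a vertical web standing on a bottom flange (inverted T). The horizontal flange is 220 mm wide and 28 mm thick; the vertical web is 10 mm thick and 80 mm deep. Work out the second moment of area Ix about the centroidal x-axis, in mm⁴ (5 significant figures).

Ix ≈ 2.8938 × 10⁶ mm⁴

Treat the section as a set of non-overlapping primitives; coordinates are from the bounding-box lower-left.
Flange: 220 × 28, A = 6 160 mm², y = 14 mm, Ī = 402453.3 mm⁴.
Web: 10 × 80, A = 800 mm², y = 68 mm, Ī = 426666.7 mm⁴.
Centroid: ȳ = ΣA·y / ΣA = 20.2069 mm.
Transfer each piece to the centroidal x-axis using Ī + A·d² with d = y − 20.2069:
  flange: d = -6.206897 mm → contributes +639770.8 mm⁴
  web: d = 47.7931 mm → contributes +2 254 011 mm⁴
Total I = 2 893 782 mm⁴.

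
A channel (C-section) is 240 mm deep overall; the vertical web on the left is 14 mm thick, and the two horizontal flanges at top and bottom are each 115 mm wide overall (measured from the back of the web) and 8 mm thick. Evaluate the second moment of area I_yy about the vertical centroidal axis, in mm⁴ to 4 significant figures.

I_yy ≈ 5.036 × 10⁶ mm⁴

Decompose the section into non-overlapping parts with the origin at the bottom-left of its bounding rectangle.
Web: 14 × 240, A = 3 360 mm², x = 7 mm, Ī = 54 880 mm⁴.
Top flange (beyond web): 101 × 8, A = 808 mm², x = 64.5 mm, Ī = 686 867 mm⁴.
Bottom flange (beyond web): 101 × 8, A = 808 mm², x = 64.5 mm, Ī = 686 867 mm⁴.
Centroid: x̄ = ΣA·x / ΣA = 25.6736 mm.
Transfer each piece to the vertical centroidal axis using Ī + A·d² with d = x − 25.6736:
  web: d = -18.6736 mm → contributes +1 226 527 mm⁴
  top flange (beyond web): d = 38.8264 mm → contributes +1 904 917 mm⁴
  bottom flange (beyond web): d = 38.8264 mm → contributes +1 904 917 mm⁴
Total I = 5 036 361 mm⁴.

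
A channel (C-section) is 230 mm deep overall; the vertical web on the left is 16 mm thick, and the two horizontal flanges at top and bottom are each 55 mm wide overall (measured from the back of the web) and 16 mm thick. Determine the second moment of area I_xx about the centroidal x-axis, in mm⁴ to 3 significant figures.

I_xx ≈ 3.05 × 10⁷ mm⁴

Split into non-overlapping primitives; take the origin at the lower-left of the bounding box.
Web: 16 × 230, A = 3 680 mm², y = 115 mm, Ī = 16 222 667 mm⁴.
Top flange (beyond web): 39 × 16, A = 624 mm², y = 222 mm, Ī = 13 312 mm⁴.
Bottom flange (beyond web): 39 × 16, A = 624 mm², y = 8 mm, Ī = 13 312 mm⁴.
By symmetry the centroid is at mid-height, ȳ = 115 mm.
Transfer each piece to the centroidal x-axis using Ī + A·d² with d = y − 115:
  web: d = 0 mm → contributes +16 222 667 mm⁴
  top flange (beyond web): d = 107 mm → contributes +7 157 488 mm⁴
  bottom flange (beyond web): d = -107 mm → contributes +7 157 488 mm⁴
Total I = 30 537 643 mm⁴.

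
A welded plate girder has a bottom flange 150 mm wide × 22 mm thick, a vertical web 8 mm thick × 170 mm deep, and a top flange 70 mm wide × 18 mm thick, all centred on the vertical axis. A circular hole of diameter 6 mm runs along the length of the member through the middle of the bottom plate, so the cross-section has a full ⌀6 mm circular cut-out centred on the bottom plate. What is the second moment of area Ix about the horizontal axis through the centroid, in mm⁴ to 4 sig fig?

Treat the section as a set of non-overlapping primitives; coordinates are from the bounding-box lower-left.
Bottom plate: 150 × 22, A = 3 300 mm², y = 11 mm, Ī = 133 100 mm⁴.
Web plate: 8 × 170, A = 1 360 mm², y = 107 mm, Ī = 3 275 333 mm⁴.
Top plate: 70 × 18, A = 1 260 mm², y = 201 mm, Ī = 34 020 mm⁴.
Hole (subtracted): ⌀6, A = 28.2743 mm², y = 11 mm, Ī = 63.6173 mm⁴.
Centroid: ȳ = ΣA·y / ΣA = 73.7931 mm.
Transfer each piece to the horizontal axis through the centroid using Ī + A·d² with d = y − 73.7931:
  bottom plate: d = -62.7931 mm → contributes +13 144 932 mm⁴
  web plate: d = 33.2069 mm → contributes +4 774 999 mm⁴
  top plate: d = 127.207 mm → contributes +20 422 815 mm⁴
  hole: d = -62.7931 mm → contributes −111 549 mm⁴
Total I = 38 231 197 mm⁴.

Ix ≈ 3.823 × 10⁷ mm⁴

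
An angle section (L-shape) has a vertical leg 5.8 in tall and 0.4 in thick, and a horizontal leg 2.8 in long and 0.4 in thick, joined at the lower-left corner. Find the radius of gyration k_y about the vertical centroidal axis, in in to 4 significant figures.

k_y ≈ 0.7454 in

Decompose the section into non-overlapping parts with the origin at the bottom-left of its bounding rectangle.
Vertical leg: 0.4 × 5.8, A = 2.32 in², x = 0.2 in, Ī = 0.0309333 in⁴.
Horizontal leg (remainder): 2.4 × 0.4, A = 0.96 in², x = 1.6 in, Ī = 0.4608 in⁴.
Centroid: x̄ = ΣA·x / ΣA = 0.609756 in.
Transfer each piece to the vertical centroidal axis using Ī + A·d² with d = x − 0.609756:
  vertical leg: d = -0.409756 in → contributes +0.420461 in⁴
  horizontal leg (remainder): d = 0.990244 in → contributes +1.40216 in⁴
Total I = 1.82262 in⁴.
Radius of gyration: k = √(I/A) = √(1.82262 / 3.28) = 0.745438 in.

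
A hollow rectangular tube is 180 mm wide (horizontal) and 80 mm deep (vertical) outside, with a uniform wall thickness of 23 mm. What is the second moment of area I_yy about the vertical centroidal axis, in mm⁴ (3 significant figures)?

Treat the section as a set of non-overlapping primitives; coordinates are from the bounding-box lower-left.
Outer rectangle: 180 × 80, A = 14 400 mm², x = 90 mm, Ī = 38 880 000 mm⁴.
Inner void (subtracted): 134 × 34, A = 4 556 mm², x = 90 mm, Ī = 6 817 295 mm⁴.
By symmetry the centroid is at mid-width, x̄ = 90 mm.
All pieces are centred on the vertical centroidal axis, so I = ΣĪ (holes subtracted) = 32 062 705 mm⁴.

I_yy ≈ 3.21 × 10⁷ mm⁴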